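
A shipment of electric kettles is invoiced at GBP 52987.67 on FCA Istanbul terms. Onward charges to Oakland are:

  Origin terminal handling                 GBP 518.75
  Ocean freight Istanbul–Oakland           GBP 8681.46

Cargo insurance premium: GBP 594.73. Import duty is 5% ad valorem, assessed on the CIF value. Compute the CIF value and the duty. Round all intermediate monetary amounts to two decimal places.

CIF value: GBP 62782.61; import duty: GBP 3139.13

CIF = FCA price + pre-shipment costs + freight + insurance
CIF = 52987.67 + 518.75 + 8681.46 + 594.73 = 62782.61
Import duty = 62782.61 × 5% = 3139.13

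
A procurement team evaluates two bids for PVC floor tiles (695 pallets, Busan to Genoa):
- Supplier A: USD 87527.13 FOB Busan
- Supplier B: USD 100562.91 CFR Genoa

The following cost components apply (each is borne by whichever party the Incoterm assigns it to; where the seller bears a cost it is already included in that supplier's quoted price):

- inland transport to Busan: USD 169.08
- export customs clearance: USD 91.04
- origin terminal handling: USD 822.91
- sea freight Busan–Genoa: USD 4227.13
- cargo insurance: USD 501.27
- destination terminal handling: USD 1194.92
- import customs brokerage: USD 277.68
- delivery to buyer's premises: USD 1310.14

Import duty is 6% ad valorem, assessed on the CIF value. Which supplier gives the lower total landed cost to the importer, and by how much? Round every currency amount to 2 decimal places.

Supplier A is cheaper by USD 9337.17

Supplier A (FOB):
CIF value = FOB price + freight + insurance = 87527.13 + 4227.13 + 501.27 = 92255.53
Import duty = 92255.53 × 6% = 5535.33
Buyer bears (A): 4227.13 + 501.27 + 1194.92 + 277.68 + 1310.14 = 7511.14
Landed cost (A) = invoice 87527.13 + 7511.14 + duty 5535.33 = 100573.60
Supplier B (CFR):
CIF value = CFR price + insurance = 100562.91 + 501.27 = 101064.18
Import duty = 101064.18 × 6% = 6063.85
Buyer bears (B): 501.27 + 1194.92 + 277.68 + 1310.14 = 3284.01
Landed cost (B) = invoice 100562.91 + 3284.01 + duty 6063.85 = 109910.77
Difference = |100573.60 − 109910.77| = 9337.17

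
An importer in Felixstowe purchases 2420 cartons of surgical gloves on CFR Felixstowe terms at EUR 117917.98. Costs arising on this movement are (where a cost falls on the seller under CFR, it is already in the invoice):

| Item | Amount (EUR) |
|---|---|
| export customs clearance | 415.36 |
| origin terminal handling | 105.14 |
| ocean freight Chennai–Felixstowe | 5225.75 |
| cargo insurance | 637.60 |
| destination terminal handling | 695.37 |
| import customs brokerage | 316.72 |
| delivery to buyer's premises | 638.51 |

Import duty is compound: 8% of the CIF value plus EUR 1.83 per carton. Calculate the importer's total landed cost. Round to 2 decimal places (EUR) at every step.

CFR: the seller pays costs through ocean freight to the destination port, but not insurance.
Already in the invoice (seller's account under CFR): export clearance, origin terminal, freight — exclude.
CIF value = CFR price + insurance = 117917.98 + 637.60 = 118555.58
Ad valorem component: 118555.58 × 8% = 9484.45
Specific component: 2420 × 1.83 = 4428.60
Import duty = 9484.45 + 4428.60 = 13913.05
Buyer bears: insurance 637.60 + destination terminal 695.37 + brokerage 316.72 + delivery 638.51 + duty 13913.05 = 16201.25
Landed cost = invoice 117917.98 + 16201.25 = 134119.23

Total landed cost: EUR 134119.23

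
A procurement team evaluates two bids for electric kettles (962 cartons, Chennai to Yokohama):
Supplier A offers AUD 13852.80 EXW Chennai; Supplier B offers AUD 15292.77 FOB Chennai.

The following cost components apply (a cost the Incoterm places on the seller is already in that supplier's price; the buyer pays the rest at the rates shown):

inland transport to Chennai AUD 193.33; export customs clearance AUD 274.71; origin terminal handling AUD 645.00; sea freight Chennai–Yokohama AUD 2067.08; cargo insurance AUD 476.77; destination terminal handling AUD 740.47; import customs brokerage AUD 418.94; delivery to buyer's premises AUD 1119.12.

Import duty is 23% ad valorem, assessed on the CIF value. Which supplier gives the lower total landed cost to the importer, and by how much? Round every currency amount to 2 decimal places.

Supplier A is cheaper by AUD 402.12

Supplier A (EXW):
CIF value = EXW price + inland to port + export clearance + origin terminal + freight + insurance = 13852.80 + 193.33 + 274.71 + 645.00 + 2067.08 + 476.77 = 17509.69
Import duty = 17509.69 × 23% = 4027.23
Buyer bears (A): 193.33 + 274.71 + 645.00 + 2067.08 + 476.77 + 740.47 + 418.94 + 1119.12 = 5935.42
Landed cost (A) = invoice 13852.80 + 5935.42 + duty 4027.23 = 23815.45
Supplier B (FOB):
CIF value = FOB price + freight + insurance = 15292.77 + 2067.08 + 476.77 = 17836.62
Import duty = 17836.62 × 23% = 4102.42
Buyer bears (B): 2067.08 + 476.77 + 740.47 + 418.94 + 1119.12 = 4822.38
Landed cost (B) = invoice 15292.77 + 4822.38 + duty 4102.42 = 24217.57
Difference = |23815.45 − 24217.57| = 402.12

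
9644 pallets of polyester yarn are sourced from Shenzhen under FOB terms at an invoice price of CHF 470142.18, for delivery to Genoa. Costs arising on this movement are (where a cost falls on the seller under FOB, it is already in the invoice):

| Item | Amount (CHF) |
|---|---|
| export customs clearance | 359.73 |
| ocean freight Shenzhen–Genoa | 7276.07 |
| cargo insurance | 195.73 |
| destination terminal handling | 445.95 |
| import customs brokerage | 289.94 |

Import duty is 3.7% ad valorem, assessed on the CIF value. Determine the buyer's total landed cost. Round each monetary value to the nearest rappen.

Total landed cost: CHF 496021.59

FOB: the seller bears costs until goods are on board at the origin port; the buyer bears freight, insurance and all costs thereafter.
Already in the invoice (seller's account under FOB): export clearance — exclude.
CIF value = FOB price + freight + insurance = 470142.18 + 7276.07 + 195.73 = 477613.98
Import duty = 477613.98 × 3.7% = 17671.72
Buyer bears: freight 7276.07 + insurance 195.73 + destination terminal 445.95 + brokerage 289.94 + duty 17671.72 = 25879.41
Landed cost = invoice 470142.18 + 25879.41 = 496021.59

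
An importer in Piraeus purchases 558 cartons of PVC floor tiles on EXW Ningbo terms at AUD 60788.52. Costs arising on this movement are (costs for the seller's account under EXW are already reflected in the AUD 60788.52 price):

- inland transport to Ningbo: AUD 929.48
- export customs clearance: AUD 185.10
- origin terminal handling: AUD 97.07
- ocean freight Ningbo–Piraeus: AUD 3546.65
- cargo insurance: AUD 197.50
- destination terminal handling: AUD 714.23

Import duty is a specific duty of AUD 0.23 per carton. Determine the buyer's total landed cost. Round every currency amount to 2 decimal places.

Total landed cost: AUD 66586.89

EXW: the seller makes goods available at their premises; the buyer bears all onward costs.
CIF value = EXW price + inland to port + export clearance + origin terminal + freight + insurance = 60788.52 + 929.48 + 185.10 + 97.07 + 3546.65 + 197.50 = 65744.32
Import duty = 558 × 0.23 = 128.34
Buyer bears: inland to port 929.48 + export clearance 185.10 + origin terminal 97.07 + freight 3546.65 + insurance 197.50 + destination terminal 714.23 + duty 128.34 = 5798.37
Landed cost = invoice 60788.52 + 5798.37 = 66586.89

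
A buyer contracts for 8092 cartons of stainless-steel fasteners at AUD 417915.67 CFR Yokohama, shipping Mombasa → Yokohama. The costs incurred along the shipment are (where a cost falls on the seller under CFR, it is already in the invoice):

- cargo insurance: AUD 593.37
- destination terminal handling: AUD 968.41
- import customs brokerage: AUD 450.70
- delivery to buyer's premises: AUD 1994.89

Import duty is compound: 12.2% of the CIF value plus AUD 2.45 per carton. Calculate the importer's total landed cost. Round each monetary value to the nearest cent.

Total landed cost: AUD 492806.54

CFR: the seller pays costs through ocean freight to the destination port, but not insurance.
CIF value = CFR price + insurance = 417915.67 + 593.37 = 418509.04
Ad valorem component: 418509.04 × 12.2% = 51058.10
Specific component: 8092 × 2.45 = 19825.40
Import duty = 51058.10 + 19825.40 = 70883.50
Buyer bears: insurance 593.37 + destination terminal 968.41 + brokerage 450.70 + delivery 1994.89 + duty 70883.50 = 74890.87
Landed cost = invoice 417915.67 + 74890.87 = 492806.54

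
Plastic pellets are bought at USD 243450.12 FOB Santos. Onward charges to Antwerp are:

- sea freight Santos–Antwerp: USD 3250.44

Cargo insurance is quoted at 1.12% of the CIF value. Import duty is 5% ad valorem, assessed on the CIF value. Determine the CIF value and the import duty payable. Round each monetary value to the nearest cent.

CIF value: USD 249494.90; import duty: USD 12474.75

Let C be the CIF value. C = FOB price + freight + 1.12% × C
C − 1.12% × C = 243450.12 + 3250.44
0.9888 × C = 246700.56
C = 246700.56 / 0.9888 = 249494.90
Insurance premium = 1.12% × 249494.90 = 2794.34
Import duty = 249494.90 × 5% = 12474.75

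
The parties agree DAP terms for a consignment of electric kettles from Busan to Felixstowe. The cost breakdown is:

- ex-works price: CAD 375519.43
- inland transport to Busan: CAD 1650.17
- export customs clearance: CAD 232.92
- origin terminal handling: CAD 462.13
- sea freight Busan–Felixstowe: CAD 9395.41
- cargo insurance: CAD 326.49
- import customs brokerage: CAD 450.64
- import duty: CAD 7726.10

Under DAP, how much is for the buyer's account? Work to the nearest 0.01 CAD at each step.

Buyer's account: CAD 8176.74

DAP: the seller bears all costs to the named destination except import duty and clearance.
Seller's account: goods 375519.43 + inland to port 1650.17 + export clearance 232.92 + origin terminal 462.13 + freight 9395.41 + insurance 326.49 = 387586.55
Buyer's account: brokerage 450.64 + duty 7726.10 = 8176.74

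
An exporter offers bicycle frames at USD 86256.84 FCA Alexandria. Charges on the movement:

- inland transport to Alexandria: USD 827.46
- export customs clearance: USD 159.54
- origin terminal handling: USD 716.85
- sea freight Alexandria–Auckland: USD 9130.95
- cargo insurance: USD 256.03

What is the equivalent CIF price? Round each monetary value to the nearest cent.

CIF price: USD 96360.67

Not relevant to the conversion: export clearance, inland to port — on the seller under both FCA and CIF; already in the FCA price and stays in the CIF price.
From FCA to CIF, the seller additionally bears: origin terminal, freight, insurance.
CIF price = 86256.84 + 716.85 + 9130.95 + 256.03 = 96360.67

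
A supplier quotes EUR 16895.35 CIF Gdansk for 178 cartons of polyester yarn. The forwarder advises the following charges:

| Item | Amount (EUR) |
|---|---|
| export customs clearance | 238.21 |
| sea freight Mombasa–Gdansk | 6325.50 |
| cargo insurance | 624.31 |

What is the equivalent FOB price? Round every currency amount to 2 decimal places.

FOB price: EUR 9945.54

Not relevant to the conversion: export clearance — on the seller under both CIF and FOB; already in the CIF price and stays in the FOB price.
From CIF to FOB, the seller no longer bears: freight, insurance.
FOB price = 16895.35 − 6325.50 − 624.31 = 9945.54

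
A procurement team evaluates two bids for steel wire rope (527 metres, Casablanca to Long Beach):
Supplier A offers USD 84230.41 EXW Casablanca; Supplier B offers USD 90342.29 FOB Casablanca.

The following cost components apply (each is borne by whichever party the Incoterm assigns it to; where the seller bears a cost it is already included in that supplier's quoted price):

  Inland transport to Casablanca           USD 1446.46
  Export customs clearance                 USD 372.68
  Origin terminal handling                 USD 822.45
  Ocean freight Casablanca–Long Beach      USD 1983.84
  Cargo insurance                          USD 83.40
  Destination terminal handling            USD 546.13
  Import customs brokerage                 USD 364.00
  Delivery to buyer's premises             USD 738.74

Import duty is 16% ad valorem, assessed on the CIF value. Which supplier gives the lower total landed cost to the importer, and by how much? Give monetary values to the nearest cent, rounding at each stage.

Supplier A is cheaper by USD 4025.53

Supplier A (EXW):
CIF value = EXW price + inland to port + export clearance + origin terminal + freight + insurance = 84230.41 + 1446.46 + 372.68 + 822.45 + 1983.84 + 83.40 = 88939.24
Import duty = 88939.24 × 16% = 14230.28
Buyer bears (A): 1446.46 + 372.68 + 822.45 + 1983.84 + 83.40 + 546.13 + 364.00 + 738.74 = 6357.70
Landed cost (A) = invoice 84230.41 + 6357.70 + duty 14230.28 = 104818.39
Supplier B (FOB):
CIF value = FOB price + freight + insurance = 90342.29 + 1983.84 + 83.40 = 92409.53
Import duty = 92409.53 × 16% = 14785.52
Buyer bears (B): 1983.84 + 83.40 + 546.13 + 364.00 + 738.74 = 3716.11
Landed cost (B) = invoice 90342.29 + 3716.11 + duty 14785.52 = 108843.92
Difference = |104818.39 − 108843.92| = 4025.53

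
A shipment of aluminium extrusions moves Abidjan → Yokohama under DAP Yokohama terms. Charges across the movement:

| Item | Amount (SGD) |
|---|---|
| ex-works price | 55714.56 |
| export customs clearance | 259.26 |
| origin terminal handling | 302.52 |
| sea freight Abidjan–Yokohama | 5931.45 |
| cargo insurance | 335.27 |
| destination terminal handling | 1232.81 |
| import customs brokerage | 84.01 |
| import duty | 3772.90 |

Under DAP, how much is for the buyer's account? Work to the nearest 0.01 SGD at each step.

DAP: the seller bears all costs to the named destination except import duty and clearance.
Seller's account: goods 55714.56 + export clearance 259.26 + origin terminal 302.52 + freight 5931.45 + insurance 335.27 + destination terminal 1232.81 = 63775.87
Buyer's account: brokerage 84.01 + duty 3772.90 = 3856.91

Buyer's account: SGD 3856.91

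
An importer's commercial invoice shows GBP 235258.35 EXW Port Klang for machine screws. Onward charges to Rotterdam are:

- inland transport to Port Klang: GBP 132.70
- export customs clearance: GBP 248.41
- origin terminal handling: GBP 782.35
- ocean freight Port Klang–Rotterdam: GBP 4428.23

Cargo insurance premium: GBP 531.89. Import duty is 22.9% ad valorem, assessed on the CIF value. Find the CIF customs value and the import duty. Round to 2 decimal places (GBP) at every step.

CIF value: GBP 241381.93; import duty: GBP 55276.46

CIF = EXW price + pre-shipment costs + freight + insurance
CIF = 235258.35 + 132.70 + 248.41 + 782.35 + 4428.23 + 531.89 = 241381.93
Import duty = 241381.93 × 22.9% = 55276.46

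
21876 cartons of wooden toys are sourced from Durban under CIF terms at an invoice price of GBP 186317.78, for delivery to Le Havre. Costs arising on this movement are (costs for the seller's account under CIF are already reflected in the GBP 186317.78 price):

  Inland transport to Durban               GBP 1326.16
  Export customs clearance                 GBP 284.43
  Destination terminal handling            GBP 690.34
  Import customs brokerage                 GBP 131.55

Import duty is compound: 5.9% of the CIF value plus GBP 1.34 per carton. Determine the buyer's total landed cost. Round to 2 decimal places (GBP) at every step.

Total landed cost: GBP 227446.26

CIF: the seller pays costs through ocean freight and marine insurance to the destination port.
Already in the invoice (seller's account under CIF): inland to port, export clearance — exclude.
The CIF price already equals the CIF value: 186317.78
Ad valorem component: 186317.78 × 5.9% = 10992.75
Specific component: 21876 × 1.34 = 29313.84
Import duty = 10992.75 + 29313.84 = 40306.59
Buyer bears: destination terminal 690.34 + brokerage 131.55 + duty 40306.59 = 41128.48
Landed cost = invoice 186317.78 + 41128.48 = 227446.26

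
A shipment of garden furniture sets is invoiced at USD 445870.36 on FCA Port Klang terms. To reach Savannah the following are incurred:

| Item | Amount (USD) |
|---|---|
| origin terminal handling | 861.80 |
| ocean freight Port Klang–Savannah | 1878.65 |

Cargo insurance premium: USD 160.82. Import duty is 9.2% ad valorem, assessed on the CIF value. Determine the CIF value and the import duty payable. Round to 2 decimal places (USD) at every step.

CIF value: USD 448771.63; import duty: USD 41286.99

CIF = FCA price + pre-shipment costs + freight + insurance
CIF = 445870.36 + 861.80 + 1878.65 + 160.82 = 448771.63
Import duty = 448771.63 × 9.2% = 41286.99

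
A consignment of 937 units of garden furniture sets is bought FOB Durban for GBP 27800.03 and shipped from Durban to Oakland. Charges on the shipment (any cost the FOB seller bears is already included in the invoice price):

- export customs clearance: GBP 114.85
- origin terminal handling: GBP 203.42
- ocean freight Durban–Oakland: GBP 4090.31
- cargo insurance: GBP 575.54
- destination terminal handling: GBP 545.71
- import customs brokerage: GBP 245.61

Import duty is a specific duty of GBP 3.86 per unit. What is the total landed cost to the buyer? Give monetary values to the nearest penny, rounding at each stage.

FOB: the seller bears costs until goods are on board at the origin port; the buyer bears freight, insurance and all costs thereafter.
Already in the invoice (seller's account under FOB): export clearance, origin terminal — exclude.
CIF value = FOB price + freight + insurance = 27800.03 + 4090.31 + 575.54 = 32465.88
Import duty = 937 × 3.86 = 3616.82
Buyer bears: freight 4090.31 + insurance 575.54 + destination terminal 545.71 + brokerage 245.61 + duty 3616.82 = 9073.99
Landed cost = invoice 27800.03 + 9073.99 = 36874.02

Total landed cost: GBP 36874.02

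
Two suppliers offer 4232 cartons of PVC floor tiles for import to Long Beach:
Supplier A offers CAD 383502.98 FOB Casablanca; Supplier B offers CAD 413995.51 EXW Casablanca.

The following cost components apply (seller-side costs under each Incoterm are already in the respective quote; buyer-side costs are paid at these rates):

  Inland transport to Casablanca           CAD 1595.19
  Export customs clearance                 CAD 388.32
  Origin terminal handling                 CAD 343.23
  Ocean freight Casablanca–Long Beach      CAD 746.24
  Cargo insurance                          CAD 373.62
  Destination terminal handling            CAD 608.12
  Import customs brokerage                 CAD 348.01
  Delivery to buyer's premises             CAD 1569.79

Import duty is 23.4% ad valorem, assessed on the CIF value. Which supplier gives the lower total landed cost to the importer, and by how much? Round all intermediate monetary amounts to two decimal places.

Supplier A (FOB):
CIF value = FOB price + freight + insurance = 383502.98 + 746.24 + 373.62 = 384622.84
Import duty = 384622.84 × 23.4% = 90001.74
Buyer bears (A): 746.24 + 373.62 + 608.12 + 348.01 + 1569.79 = 3645.78
Landed cost (A) = invoice 383502.98 + 3645.78 + duty 90001.74 = 477150.50
Supplier B (EXW):
CIF value = EXW price + inland to port + export clearance + origin terminal + freight + insurance = 413995.51 + 1595.19 + 388.32 + 343.23 + 746.24 + 373.62 = 417442.11
Import duty = 417442.11 × 23.4% = 97681.45
Buyer bears (B): 1595.19 + 388.32 + 343.23 + 746.24 + 373.62 + 608.12 + 348.01 + 1569.79 = 5972.52
Landed cost (B) = invoice 413995.51 + 5972.52 + duty 97681.45 = 517649.48
Difference = |477150.50 − 517649.48| = 40498.98

Supplier A is cheaper by CAD 40498.98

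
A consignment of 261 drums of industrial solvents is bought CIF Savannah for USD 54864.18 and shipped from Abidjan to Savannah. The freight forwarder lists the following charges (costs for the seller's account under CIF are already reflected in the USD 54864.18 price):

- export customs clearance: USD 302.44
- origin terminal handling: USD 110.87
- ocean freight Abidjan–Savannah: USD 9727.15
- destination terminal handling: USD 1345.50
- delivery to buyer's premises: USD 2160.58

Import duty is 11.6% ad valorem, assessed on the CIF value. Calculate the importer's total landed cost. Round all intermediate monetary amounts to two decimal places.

Total landed cost: USD 64734.50

CIF: the seller pays costs through ocean freight and marine insurance to the destination port.
Already in the invoice (seller's account under CIF): export clearance, origin terminal, freight — exclude.
The CIF price already equals the CIF value: 54864.18
Import duty = 54864.18 × 11.6% = 6364.24
Buyer bears: destination terminal 1345.50 + delivery 2160.58 + duty 6364.24 = 9870.32
Landed cost = invoice 54864.18 + 9870.32 = 64734.50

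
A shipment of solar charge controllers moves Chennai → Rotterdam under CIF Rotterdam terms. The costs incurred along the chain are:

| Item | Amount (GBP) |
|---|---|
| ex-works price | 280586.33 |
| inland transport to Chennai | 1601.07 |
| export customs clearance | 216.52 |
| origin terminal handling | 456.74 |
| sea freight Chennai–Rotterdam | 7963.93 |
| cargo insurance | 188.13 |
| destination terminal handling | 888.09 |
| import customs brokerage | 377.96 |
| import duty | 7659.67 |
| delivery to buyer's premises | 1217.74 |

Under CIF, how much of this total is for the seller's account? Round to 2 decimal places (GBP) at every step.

CIF: the seller pays costs through ocean freight and marine insurance to the destination port.
Seller's account: goods 280586.33 + inland to port 1601.07 + export clearance 216.52 + origin terminal 456.74 + freight 7963.93 + insurance 188.13 = 291012.72
Buyer's account: destination terminal 888.09 + brokerage 377.96 + duty 7659.67 + delivery 1217.74 = 10143.46

Seller's account: GBP 291012.72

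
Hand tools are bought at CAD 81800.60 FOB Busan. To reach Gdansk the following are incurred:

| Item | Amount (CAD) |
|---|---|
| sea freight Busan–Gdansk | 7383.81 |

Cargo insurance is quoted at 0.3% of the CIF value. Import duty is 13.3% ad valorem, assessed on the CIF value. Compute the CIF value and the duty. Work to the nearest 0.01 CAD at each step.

CIF value: CAD 89452.77; import duty: CAD 11897.22

Let C be the CIF value. C = FOB price + freight + 0.3% × C
C − 0.3% × C = 81800.60 + 7383.81
0.997 × C = 89184.41
C = 89184.41 / 0.997 = 89452.77
Insurance premium = 0.3% × 89452.77 = 268.36
Import duty = 89452.77 × 13.3% = 11897.22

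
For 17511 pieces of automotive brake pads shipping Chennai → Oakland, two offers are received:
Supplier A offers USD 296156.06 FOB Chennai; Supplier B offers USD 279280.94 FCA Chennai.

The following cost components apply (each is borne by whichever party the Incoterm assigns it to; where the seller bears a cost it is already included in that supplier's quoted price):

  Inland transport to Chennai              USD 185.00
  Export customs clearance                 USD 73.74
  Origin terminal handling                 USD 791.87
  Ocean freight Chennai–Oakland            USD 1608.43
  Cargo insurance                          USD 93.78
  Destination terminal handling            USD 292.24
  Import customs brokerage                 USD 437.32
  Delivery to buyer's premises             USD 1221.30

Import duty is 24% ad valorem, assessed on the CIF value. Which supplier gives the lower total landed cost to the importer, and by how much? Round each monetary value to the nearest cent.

Supplier B is cheaper by USD 19943.23

Supplier A (FOB):
CIF value = FOB price + freight + insurance = 296156.06 + 1608.43 + 93.78 = 297858.27
Import duty = 297858.27 × 24% = 71485.98
Buyer bears (A): 1608.43 + 93.78 + 292.24 + 437.32 + 1221.30 = 3653.07
Landed cost (A) = invoice 296156.06 + 3653.07 + duty 71485.98 = 371295.11
Supplier B (FCA):
CIF value = FCA price + origin terminal + freight + insurance = 279280.94 + 791.87 + 1608.43 + 93.78 = 281775.02
Import duty = 281775.02 × 24% = 67626.00
Buyer bears (B): 791.87 + 1608.43 + 93.78 + 292.24 + 437.32 + 1221.30 = 4444.94
Landed cost (B) = invoice 279280.94 + 4444.94 + duty 67626.00 = 351351.88
Difference = |371295.11 − 351351.88| = 19943.23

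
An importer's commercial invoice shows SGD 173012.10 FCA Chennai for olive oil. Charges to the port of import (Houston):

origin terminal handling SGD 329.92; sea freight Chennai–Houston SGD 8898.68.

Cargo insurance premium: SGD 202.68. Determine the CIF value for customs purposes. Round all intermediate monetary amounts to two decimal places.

CIF value: SGD 182443.38

CIF = FCA price + pre-shipment costs + freight + insurance
CIF = 173012.10 + 329.92 + 8898.68 + 202.68 = 182443.38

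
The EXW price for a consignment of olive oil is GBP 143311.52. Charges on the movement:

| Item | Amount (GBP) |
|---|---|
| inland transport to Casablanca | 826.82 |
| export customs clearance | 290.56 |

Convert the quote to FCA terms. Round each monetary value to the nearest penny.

From EXW to FCA, the seller additionally bears: inland to port, export clearance.
FCA price = 143311.52 + 826.82 + 290.56 = 144428.90

FCA price: GBP 144428.90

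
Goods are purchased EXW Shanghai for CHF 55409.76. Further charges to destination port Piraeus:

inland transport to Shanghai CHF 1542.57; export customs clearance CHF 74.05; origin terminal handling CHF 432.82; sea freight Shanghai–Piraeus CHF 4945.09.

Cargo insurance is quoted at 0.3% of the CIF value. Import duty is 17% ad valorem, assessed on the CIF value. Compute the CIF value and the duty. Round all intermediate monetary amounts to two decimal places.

CIF value: CHF 62592.07; import duty: CHF 10640.65

Let C be the CIF value. C = EXW price + pre-shipment costs + freight + 0.3% × C
C − 0.3% × C = 55409.76 + 1542.57 + 74.05 + 432.82 + 4945.09
0.997 × C = 62404.29
C = 62404.29 / 0.997 = 62592.07
Insurance premium = 0.3% × 62592.07 = 187.78
Import duty = 62592.07 × 17% = 10640.65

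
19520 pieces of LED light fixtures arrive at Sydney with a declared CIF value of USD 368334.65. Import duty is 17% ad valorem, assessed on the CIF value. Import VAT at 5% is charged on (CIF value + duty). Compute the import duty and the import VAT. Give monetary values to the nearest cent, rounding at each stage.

Import duty = 368334.65 × 17% = 62616.89
VAT base = CIF + duty = 368334.65 + 62616.89 = 430951.54
Import VAT = 430951.54 × 5% = 21547.58

Import duty: USD 62616.89; import VAT: USD 21547.58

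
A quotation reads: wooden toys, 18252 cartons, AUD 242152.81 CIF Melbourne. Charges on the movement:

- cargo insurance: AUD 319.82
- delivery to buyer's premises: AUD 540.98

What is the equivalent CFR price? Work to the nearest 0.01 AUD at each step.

CFR price: AUD 241832.99

Not relevant to the conversion: delivery — on the buyer under both terms; not part of either seller's price.
From CIF to CFR, the seller no longer bears: insurance.
CFR price = 242152.81 − 319.82 = 241832.99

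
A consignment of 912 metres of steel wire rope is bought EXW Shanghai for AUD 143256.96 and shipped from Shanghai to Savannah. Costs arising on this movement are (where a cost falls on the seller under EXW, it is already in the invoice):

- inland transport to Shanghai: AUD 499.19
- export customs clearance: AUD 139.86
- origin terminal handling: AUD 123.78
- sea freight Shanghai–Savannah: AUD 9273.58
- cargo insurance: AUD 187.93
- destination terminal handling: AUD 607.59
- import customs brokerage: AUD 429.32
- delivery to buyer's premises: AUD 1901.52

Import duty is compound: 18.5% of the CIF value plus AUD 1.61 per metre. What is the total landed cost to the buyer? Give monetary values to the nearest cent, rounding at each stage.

EXW: the seller makes goods available at their premises; the buyer bears all onward costs.
CIF value = EXW price + inland to port + export clearance + origin terminal + freight + insurance = 143256.96 + 499.19 + 139.86 + 123.78 + 9273.58 + 187.93 = 153481.30
Ad valorem component: 153481.30 × 18.5% = 28394.04
Specific component: 912 × 1.61 = 1468.32
Import duty = 28394.04 + 1468.32 = 29862.36
Buyer bears: inland to port 499.19 + export clearance 139.86 + origin terminal 123.78 + freight 9273.58 + insurance 187.93 + destination terminal 607.59 + brokerage 429.32 + delivery 1901.52 + duty 29862.36 = 43025.13
Landed cost = invoice 143256.96 + 43025.13 = 186282.09

Total landed cost: AUD 186282.09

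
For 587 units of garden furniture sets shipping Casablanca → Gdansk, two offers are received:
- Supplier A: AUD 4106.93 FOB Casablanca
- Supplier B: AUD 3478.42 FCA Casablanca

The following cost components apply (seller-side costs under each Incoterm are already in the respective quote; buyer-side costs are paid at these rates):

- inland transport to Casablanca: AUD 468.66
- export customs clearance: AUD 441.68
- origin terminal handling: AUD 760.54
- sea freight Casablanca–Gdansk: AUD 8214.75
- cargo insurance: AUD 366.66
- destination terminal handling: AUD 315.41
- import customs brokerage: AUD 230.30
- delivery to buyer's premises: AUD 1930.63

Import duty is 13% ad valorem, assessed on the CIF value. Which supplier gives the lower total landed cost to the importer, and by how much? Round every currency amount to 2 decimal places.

Supplier A is cheaper by AUD 149.20

Supplier A (FOB):
CIF value = FOB price + freight + insurance = 4106.93 + 8214.75 + 366.66 = 12688.34
Import duty = 12688.34 × 13% = 1649.48
Buyer bears (A): 8214.75 + 366.66 + 315.41 + 230.30 + 1930.63 = 11057.75
Landed cost (A) = invoice 4106.93 + 11057.75 + duty 1649.48 = 16814.16
Supplier B (FCA):
CIF value = FCA price + origin terminal + freight + insurance = 3478.42 + 760.54 + 8214.75 + 366.66 = 12820.37
Import duty = 12820.37 × 13% = 1666.65
Buyer bears (B): 760.54 + 8214.75 + 366.66 + 315.41 + 230.30 + 1930.63 = 11818.29
Landed cost (B) = invoice 3478.42 + 11818.29 + duty 1666.65 = 16963.36
Difference = |16814.16 − 16963.36| = 149.20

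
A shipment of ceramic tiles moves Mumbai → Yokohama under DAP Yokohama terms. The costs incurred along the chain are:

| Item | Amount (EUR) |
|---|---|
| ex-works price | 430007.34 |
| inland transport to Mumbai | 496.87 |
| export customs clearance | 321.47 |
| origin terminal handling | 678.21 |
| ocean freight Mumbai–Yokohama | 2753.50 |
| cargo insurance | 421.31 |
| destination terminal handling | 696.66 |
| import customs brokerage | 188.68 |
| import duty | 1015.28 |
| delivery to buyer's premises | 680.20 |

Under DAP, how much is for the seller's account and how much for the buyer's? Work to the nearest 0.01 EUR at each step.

DAP: the seller bears all costs to the named destination except import duty and clearance.
Seller's account: goods 430007.34 + inland to port 496.87 + export clearance 321.47 + origin terminal 678.21 + freight 2753.50 + insurance 421.31 + destination terminal 696.66 + delivery 680.20 = 436055.56
Buyer's account: brokerage 188.68 + duty 1015.28 = 1203.96

Seller: EUR 436055.56; buyer: EUR 1203.96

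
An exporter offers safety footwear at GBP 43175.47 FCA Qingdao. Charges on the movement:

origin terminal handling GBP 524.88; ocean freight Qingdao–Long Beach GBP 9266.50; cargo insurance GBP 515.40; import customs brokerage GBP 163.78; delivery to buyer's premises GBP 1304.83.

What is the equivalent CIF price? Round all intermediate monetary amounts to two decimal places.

Not relevant to the conversion: delivery, brokerage — on the buyer under both terms; not part of either seller's price.
From FCA to CIF, the seller additionally bears: origin terminal, freight, insurance.
CIF price = 43175.47 + 524.88 + 9266.50 + 515.40 = 53482.25

CIF price: GBP 53482.25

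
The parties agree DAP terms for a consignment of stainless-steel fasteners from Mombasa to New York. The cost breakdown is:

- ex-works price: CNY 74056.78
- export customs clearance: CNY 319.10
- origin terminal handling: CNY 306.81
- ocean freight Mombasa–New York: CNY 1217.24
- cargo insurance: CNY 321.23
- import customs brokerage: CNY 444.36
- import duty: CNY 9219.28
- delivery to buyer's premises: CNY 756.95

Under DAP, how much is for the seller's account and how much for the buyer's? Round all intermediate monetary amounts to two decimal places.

Seller: CNY 76978.11; buyer: CNY 9663.64

DAP: the seller bears all costs to the named destination except import duty and clearance.
Seller's account: goods 74056.78 + export clearance 319.10 + origin terminal 306.81 + freight 1217.24 + insurance 321.23 + delivery 756.95 = 76978.11
Buyer's account: brokerage 444.36 + duty 9219.28 = 9663.64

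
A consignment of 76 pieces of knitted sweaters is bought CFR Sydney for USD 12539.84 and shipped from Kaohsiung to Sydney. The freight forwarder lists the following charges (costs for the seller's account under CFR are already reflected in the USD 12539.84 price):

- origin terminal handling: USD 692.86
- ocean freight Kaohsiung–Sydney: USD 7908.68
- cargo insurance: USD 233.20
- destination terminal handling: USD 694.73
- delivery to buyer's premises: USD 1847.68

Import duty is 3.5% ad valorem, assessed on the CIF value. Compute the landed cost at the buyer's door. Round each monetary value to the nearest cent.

CFR: the seller pays costs through ocean freight to the destination port, but not insurance.
Already in the invoice (seller's account under CFR): origin terminal, freight — exclude.
CIF value = CFR price + insurance = 12539.84 + 233.20 = 12773.04
Import duty = 12773.04 × 3.5% = 447.06
Buyer bears: insurance 233.20 + destination terminal 694.73 + delivery 1847.68 + duty 447.06 = 3222.67
Landed cost = invoice 12539.84 + 3222.67 = 15762.51

Total landed cost: USD 15762.51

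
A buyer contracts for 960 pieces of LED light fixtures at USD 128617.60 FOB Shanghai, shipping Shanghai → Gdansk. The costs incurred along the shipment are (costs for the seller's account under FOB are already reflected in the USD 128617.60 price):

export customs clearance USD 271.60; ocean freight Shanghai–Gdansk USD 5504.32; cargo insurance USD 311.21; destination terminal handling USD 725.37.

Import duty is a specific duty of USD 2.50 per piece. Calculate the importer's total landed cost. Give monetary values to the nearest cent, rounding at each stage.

FOB: the seller bears costs until goods are on board at the origin port; the buyer bears freight, insurance and all costs thereafter.
Already in the invoice (seller's account under FOB): export clearance — exclude.
CIF value = FOB price + freight + insurance = 128617.60 + 5504.32 + 311.21 = 134433.13
Import duty = 960 × 2.50 = 2400.00
Buyer bears: freight 5504.32 + insurance 311.21 + destination terminal 725.37 + duty 2400.00 = 8940.90
Landed cost = invoice 128617.60 + 8940.90 = 137558.50

Total landed cost: USD 137558.50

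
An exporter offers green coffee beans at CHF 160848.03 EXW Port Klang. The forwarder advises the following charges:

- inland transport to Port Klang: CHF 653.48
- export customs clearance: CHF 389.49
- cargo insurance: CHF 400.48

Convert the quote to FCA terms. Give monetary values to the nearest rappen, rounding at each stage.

FCA price: CHF 161891.00

Not relevant to the conversion: insurance — on the buyer under both terms; not part of either seller's price.
From EXW to FCA, the seller additionally bears: inland to port, export clearance.
FCA price = 160848.03 + 653.48 + 389.49 = 161891.00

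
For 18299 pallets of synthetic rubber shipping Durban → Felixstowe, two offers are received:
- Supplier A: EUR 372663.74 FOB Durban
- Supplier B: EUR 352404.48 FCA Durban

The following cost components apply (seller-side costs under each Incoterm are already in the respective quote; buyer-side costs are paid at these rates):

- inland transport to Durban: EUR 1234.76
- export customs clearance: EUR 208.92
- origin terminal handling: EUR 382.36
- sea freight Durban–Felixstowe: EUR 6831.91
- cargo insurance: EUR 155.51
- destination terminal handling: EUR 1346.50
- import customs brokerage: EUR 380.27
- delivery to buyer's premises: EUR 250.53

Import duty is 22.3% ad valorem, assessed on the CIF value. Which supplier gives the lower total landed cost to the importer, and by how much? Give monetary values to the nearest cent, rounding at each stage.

Supplier A (FOB):
CIF value = FOB price + freight + insurance = 372663.74 + 6831.91 + 155.51 = 379651.16
Import duty = 379651.16 × 22.3% = 84662.21
Buyer bears (A): 6831.91 + 155.51 + 1346.50 + 380.27 + 250.53 = 8964.72
Landed cost (A) = invoice 372663.74 + 8964.72 + duty 84662.21 = 466290.67
Supplier B (FCA):
CIF value = FCA price + origin terminal + freight + insurance = 352404.48 + 382.36 + 6831.91 + 155.51 = 359774.26
Import duty = 359774.26 × 22.3% = 80229.66
Buyer bears (B): 382.36 + 6831.91 + 155.51 + 1346.50 + 380.27 + 250.53 = 9347.08
Landed cost (B) = invoice 352404.48 + 9347.08 + duty 80229.66 = 441981.22
Difference = |466290.67 − 441981.22| = 24309.45

Supplier B is cheaper by EUR 24309.45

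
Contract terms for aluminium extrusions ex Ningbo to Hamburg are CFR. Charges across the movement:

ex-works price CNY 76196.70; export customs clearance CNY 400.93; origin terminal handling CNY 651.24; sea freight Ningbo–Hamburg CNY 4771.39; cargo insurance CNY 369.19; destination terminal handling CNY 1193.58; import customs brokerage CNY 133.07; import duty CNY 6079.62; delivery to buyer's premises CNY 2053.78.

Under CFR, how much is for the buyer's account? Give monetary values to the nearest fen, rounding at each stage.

Buyer's account: CNY 9829.24

CFR: the seller pays costs through ocean freight to the destination port, but not insurance.
Seller's account: goods 76196.70 + export clearance 400.93 + origin terminal 651.24 + freight 4771.39 = 82020.26
Buyer's account: insurance 369.19 + destination terminal 1193.58 + brokerage 133.07 + duty 6079.62 + delivery 2053.78 = 9829.24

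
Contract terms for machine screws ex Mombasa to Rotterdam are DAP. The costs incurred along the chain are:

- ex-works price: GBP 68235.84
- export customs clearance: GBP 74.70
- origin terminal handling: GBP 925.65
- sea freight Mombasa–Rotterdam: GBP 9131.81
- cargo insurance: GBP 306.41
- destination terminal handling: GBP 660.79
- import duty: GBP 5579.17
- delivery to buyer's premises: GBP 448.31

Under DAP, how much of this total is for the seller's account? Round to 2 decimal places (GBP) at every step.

DAP: the seller bears all costs to the named destination except import duty and clearance.
Seller's account: goods 68235.84 + export clearance 74.70 + origin terminal 925.65 + freight 9131.81 + insurance 306.41 + destination terminal 660.79 + delivery 448.31 = 79783.51
Buyer's account: duty 5579.17 = 5579.17

Seller's account: GBP 79783.51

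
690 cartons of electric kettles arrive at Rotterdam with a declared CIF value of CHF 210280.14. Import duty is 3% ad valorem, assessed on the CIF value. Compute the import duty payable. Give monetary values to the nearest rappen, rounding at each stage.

Import duty: CHF 6308.40

Import duty = 210280.14 × 3% = 6308.40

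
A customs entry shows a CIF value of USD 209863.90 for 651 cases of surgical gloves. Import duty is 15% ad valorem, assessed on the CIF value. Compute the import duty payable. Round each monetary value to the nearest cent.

Import duty: USD 31479.59

Import duty = 209863.90 × 15% = 31479.59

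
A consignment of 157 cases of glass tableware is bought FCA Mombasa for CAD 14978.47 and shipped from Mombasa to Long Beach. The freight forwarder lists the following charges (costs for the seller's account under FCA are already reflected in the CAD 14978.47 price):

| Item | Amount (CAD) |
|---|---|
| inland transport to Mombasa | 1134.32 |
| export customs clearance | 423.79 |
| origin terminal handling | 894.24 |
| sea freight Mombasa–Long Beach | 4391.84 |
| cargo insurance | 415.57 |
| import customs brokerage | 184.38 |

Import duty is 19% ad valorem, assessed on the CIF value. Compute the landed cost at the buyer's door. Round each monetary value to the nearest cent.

Total landed cost: CAD 24793.72

FCA: the seller delivers export-cleared goods to the carrier; the buyer bears costs from that point.
Already in the invoice (seller's account under FCA): inland to port, export clearance — exclude.
CIF value = FCA price + origin terminal + freight + insurance = 14978.47 + 894.24 + 4391.84 + 415.57 = 20680.12
Import duty = 20680.12 × 19% = 3929.22
Buyer bears: origin terminal 894.24 + freight 4391.84 + insurance 415.57 + brokerage 184.38 + duty 3929.22 = 9815.25
Landed cost = invoice 14978.47 + 9815.25 = 24793.72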